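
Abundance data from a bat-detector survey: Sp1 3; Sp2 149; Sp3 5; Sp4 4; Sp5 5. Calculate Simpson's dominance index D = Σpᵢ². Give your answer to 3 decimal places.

0.808

Total N = 3+149+5+4+5 = 166, so the proportions are 0.01807, 0.89759, 0.03012, 0.0241, 0.03012 (working shown to 5 dp, full precision carried).
D = 0.01807² + 0.89759² + 0.03012² + 0.0241² + 0.03012² = 0.00033 + 0.80567 + 0.00091 + 0.00058 + 0.00091 = 0.80839.
To 3 decimal places, D = 0.808.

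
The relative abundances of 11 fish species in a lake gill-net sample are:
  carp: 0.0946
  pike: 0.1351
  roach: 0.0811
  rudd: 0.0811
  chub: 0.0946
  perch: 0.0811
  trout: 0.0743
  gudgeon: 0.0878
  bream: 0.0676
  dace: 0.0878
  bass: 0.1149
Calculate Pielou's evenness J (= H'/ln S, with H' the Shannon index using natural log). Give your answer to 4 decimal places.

H' = −Σ pᵢ ln pᵢ = −((-0.223076) + (-0.270435) + (-0.203729) + (-0.203729) + (-0.223076) + (-0.203729) + (-0.193154) + (-0.213591) + (-0.182124) + (-0.213591) + (-0.248608)) = 2.378842 (working shown to 6 dp, full precision carried).
With S = 11 species, ln S = 2.397895, so J = 2.378842/2.397895 = 0.992054, i.e. 0.9921 to 4 decimal places.

0.9921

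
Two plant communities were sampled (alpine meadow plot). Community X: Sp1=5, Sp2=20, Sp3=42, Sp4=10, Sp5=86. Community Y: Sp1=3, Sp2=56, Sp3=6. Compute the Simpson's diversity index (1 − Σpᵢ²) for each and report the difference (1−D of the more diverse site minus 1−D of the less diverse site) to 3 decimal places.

Community X: N=163, proportions 0.03067, 0.1227, 0.25767, 0.06135, 0.52761, giving 1−D = 0.63548 (working shown to 5 dp, full precision carried).
Community Y: N=65, proportions 0.04615, 0.86154, 0.09231, giving 1−D = 0.24710.
Difference = |0.63548 − 0.24710| = 0.38838, i.e. 0.388 to 3 decimal places.

0.388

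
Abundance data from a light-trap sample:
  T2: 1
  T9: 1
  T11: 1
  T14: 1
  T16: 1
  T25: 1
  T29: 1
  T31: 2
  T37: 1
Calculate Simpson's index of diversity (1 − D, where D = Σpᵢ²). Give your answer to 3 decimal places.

0.880

Total N = 1+1+1+1+1+1+1+2+1 = 10, so the proportions are 0.1, 0.1, 0.1, 0.1, 0.1, 0.1, 0.1, 0.2, 0.1 (working shown to 5 dp, full precision carried).
D = 0.1² + 0.1² + 0.1² + 0.1² + 0.1² + 0.1² + 0.1² + 0.2² + 0.1² = 0.01000 + 0.01000 + 0.01000 + 0.01000 + 0.01000 + 0.01000 + 0.01000 + 0.04000 + 0.01000 = 0.12000.
So 1 − D = 0.88000, i.e. 0.880 to 3 decimal places.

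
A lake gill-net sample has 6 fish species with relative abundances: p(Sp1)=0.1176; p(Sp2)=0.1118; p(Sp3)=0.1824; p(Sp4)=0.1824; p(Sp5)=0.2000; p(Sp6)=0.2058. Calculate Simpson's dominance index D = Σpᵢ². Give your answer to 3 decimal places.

0.175

D = 0.1176² + 0.1118² + 0.1824² + 0.1824² + 0.2² + 0.2058² = 0.01383 + 0.01250 + 0.03327 + 0.03327 + 0.04000 + 0.04235 = 0.17522 (working shown to 5 dp, full precision carried).
To 3 decimal places, D = 0.175.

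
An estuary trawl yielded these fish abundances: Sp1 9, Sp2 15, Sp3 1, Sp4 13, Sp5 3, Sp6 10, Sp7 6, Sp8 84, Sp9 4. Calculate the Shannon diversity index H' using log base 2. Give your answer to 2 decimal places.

Total N = 9+15+1+13+3+10+6+84+4 = 145, so the proportions are 0.0621, 0.1034, 0.0069, 0.0897, 0.0207, 0.069, 0.0414, 0.5793, 0.0276 (working shown to 4 dp, full precision carried).
Each pᵢ log₂ pᵢ term: 0.0621×(-4.0100)=-0.2489, 0.1034×(-3.2730)=-0.3386, 0.0069×(-7.1799)=-0.0495, 0.0897×(-3.4795)=-0.3120, 0.0207×(-5.5949)=-0.1158, 0.069×(-3.8580)=-0.2661, 0.0414×(-4.5949)=-0.1901, 0.5793×(-0.7876)=-0.4563, 0.0276×(-5.1799)=-0.1429.
Sum = -2.1201, so H' = 2.12.

2.12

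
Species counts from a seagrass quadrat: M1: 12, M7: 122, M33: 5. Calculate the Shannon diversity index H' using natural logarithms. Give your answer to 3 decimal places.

Total N = 12+122+5 = 139, so the proportions are 0.08633, 0.8777, 0.03597 (working shown to 5 dp, full precision carried).
Each pᵢ ln pᵢ term: 0.08633×(-2.44957)=-0.21147, 0.8777×(-0.13045)=-0.11450, 0.03597×(-3.32504)=-0.11961.
Sum = -0.44558, so H' = 0.446.

0.446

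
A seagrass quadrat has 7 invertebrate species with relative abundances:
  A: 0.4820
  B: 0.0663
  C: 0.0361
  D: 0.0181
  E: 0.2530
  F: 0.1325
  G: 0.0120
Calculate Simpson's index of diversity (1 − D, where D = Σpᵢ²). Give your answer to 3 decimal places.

0.680

D = 0.482² + 0.0663² + 0.0361² + 0.0181² + 0.253² + 0.1325² + 0.012² = 0.23232 + 0.00440 + 0.00130 + 0.00033 + 0.06401 + 0.01756 + 0.00014 = 0.32006 (working shown to 5 dp, full precision carried).
So 1 − D = 0.67994, i.e. 0.680 to 3 decimal places.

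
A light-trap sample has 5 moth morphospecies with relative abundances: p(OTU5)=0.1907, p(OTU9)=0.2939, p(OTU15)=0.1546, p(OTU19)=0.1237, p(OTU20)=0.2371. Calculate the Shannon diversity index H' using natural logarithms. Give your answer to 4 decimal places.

Each pᵢ ln pᵢ term (working shown to 6 dp, full precision carried): 0.1907×(-1.657054)=-0.316000, 0.2939×(-1.224516)=-0.359885, 0.1546×(-1.866914)=-0.288625, 0.1237×(-2.089896)=-0.258520, 0.2371×(-1.439273)=-0.341252.
Sum = -1.564282, so H' = 1.5643.

1.5643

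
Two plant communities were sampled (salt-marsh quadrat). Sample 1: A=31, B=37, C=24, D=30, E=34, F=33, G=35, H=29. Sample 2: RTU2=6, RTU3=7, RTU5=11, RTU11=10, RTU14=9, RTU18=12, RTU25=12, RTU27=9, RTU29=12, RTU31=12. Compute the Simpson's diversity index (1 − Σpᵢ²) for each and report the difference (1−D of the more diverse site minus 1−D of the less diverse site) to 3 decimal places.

0.022

Sample 1: N=253, proportions 0.12253, 0.14625, 0.09486, 0.11858, 0.13439, 0.13043, 0.13834, 0.11462, giving 1−D = 0.87319 (working shown to 5 dp, full precision carried).
Sample 2: N=100, proportions 0.06, 0.07, 0.11, 0.1, 0.09, 0.12, 0.12, 0.09, 0.12, 0.12, giving 1−D = 0.89560.
Difference = |0.87319 − 0.89560| = 0.02241, i.e. 0.022 to 3 decimal places.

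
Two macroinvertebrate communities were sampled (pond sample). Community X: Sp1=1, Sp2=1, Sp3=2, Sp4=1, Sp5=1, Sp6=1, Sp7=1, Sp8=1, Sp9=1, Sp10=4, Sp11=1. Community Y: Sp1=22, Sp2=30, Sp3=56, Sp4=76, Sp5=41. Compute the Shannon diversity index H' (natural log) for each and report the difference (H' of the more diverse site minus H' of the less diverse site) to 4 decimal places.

0.7270

Community X: N=15, proportions 0.066667, 0.066667, 0.133333, 0.066667, 0.066667, 0.066667, 0.066667, 0.066667, 0.066667, 0.266667, 0.066667, giving H' = 2.245952 (working shown to 6 dp, full precision carried).
Community Y: N=225, proportions 0.097778, 0.133333, 0.248889, 0.337778, 0.182222, giving H' = 1.518986.
Difference = |2.245952 − 1.518986| = 0.726966, i.e. 0.7270 to 4 decimal places.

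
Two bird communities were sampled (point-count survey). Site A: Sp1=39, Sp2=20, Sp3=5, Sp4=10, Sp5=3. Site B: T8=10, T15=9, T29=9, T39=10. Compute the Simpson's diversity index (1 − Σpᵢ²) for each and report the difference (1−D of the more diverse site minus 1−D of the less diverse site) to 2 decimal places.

0.10

Site A: N=77, proportions 0.5065, 0.2597, 0.0649, 0.1299, 0.039, giving 1−D = 0.6534 (working shown to 4 dp, full precision carried).
Site B: N=38, proportions 0.2632, 0.2368, 0.2368, 0.2632, giving 1−D = 0.7493.
Difference = |0.6534 − 0.7493| = 0.0959, i.e. 0.10 to 2 decimal places.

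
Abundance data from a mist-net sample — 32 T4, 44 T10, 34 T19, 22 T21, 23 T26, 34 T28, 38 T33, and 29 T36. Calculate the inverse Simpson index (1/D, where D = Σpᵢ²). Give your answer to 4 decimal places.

7.6471

Total N = 32+44+34+22+23+34+38+29 = 256, so the proportions are 0.125, 0.171875, 0.1328125, 0.0859375, 0.08984375, 0.1328125, 0.1484375, 0.11328125 (working shown to 8 dp, full precision carried).
D = 0.125² + 0.171875² + 0.1328125² + 0.0859375² + 0.08984375² + 0.1328125² + 0.1484375² + 0.11328125² = 0.01562500 + 0.02954102 + 0.01763916 + 0.00738525 + 0.00807190 + 0.01763916 + 0.02203369 + 0.01283264 = 0.13076782.
So 1/D = 7.647141, i.e. 7.6471 to 4 decimal places.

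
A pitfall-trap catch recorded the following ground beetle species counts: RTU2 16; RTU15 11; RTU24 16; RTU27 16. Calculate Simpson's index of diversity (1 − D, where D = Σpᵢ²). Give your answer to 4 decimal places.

Total N = 16+11+16+16 = 59, so the proportions are 0.271186, 0.186441, 0.271186, 0.271186 (working shown to 6 dp, full precision carried).
D = 0.271186² + 0.186441² + 0.271186² + 0.271186² = 0.073542 + 0.034760 + 0.073542 + 0.073542 = 0.255386.
So 1 − D = 0.744614, i.e. 0.7446 to 4 decimal places.

0.7446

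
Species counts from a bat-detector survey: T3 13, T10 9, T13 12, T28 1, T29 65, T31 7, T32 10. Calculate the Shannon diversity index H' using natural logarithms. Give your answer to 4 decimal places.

1.4210

Total N = 13+9+12+1+65+7+10 = 117, so the proportions are 0.111111, 0.076923, 0.102564, 0.008547, 0.555556, 0.059829, 0.08547 (working shown to 6 dp, full precision carried).
Each pᵢ ln pᵢ term: 0.111111×(-2.197225)=-0.244136, 0.076923×(-2.564949)=-0.197304, 0.102564×(-2.277267)=-0.233566, 0.008547×(-4.762174)=-0.040702, 0.555556×(-0.587787)=-0.326548, 0.059829×(-2.816264)=-0.168494, 0.08547×(-2.459589)=-0.210221.
Sum = -1.420972, so H' = 1.4210.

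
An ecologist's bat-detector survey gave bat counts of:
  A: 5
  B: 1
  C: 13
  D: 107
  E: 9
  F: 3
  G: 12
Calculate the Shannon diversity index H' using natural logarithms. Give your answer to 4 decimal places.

Total N = 5+1+13+107+9+3+12 = 150, so the proportions are 0.033333, 0.006667, 0.086667, 0.713333, 0.06, 0.02, 0.08 (working shown to 6 dp, full precision carried).
Each pᵢ ln pᵢ term: 0.033333×(-3.401197)=-0.113373, 0.006667×(-5.010635)=-0.033404, 0.086667×(-2.445686)=-0.211959, 0.713333×(-0.337806)=-0.240969, 0.06×(-2.813411)=-0.168805, 0.02×(-3.912023)=-0.078240, 0.08×(-2.525729)=-0.202058.
Sum = -1.048809, so H' = 1.0488.

1.0488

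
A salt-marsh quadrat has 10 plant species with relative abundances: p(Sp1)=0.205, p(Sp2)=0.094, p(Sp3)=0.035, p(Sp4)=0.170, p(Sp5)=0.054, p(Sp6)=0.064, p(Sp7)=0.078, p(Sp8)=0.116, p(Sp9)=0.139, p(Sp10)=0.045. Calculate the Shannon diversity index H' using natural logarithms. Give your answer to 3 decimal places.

Each pᵢ ln pᵢ term (working shown to 5 dp, full precision carried): 0.205×(-1.58475)=-0.32487, 0.094×(-2.36446)=-0.22226, 0.035×(-3.35241)=-0.11733, 0.17×(-1.77196)=-0.30123, 0.054×(-2.91877)=-0.15761, 0.064×(-2.74887)=-0.17593, 0.078×(-2.55105)=-0.19898, 0.116×(-2.15417)=-0.24988, 0.139×(-1.97328)=-0.27429, 0.045×(-3.10109)=-0.13955.
Sum = -2.16194, so H' = 2.162.

2.162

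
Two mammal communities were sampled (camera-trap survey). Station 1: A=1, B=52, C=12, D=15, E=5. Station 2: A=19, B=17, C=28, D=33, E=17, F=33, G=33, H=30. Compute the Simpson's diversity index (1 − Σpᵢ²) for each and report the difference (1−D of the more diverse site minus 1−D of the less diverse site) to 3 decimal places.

0.295

Station 1: N=85, proportions 0.01176, 0.61176, 0.14118, 0.17647, 0.05882, giving 1−D = 0.57107 (working shown to 5 dp, full precision carried).
Station 2: N=210, proportions 0.09048, 0.08095, 0.13333, 0.15714, 0.08095, 0.15714, 0.15714, 0.14286, giving 1−D = 0.86644.
Difference = |0.57107 − 0.86644| = 0.29537, i.e. 0.295 to 3 decimal places.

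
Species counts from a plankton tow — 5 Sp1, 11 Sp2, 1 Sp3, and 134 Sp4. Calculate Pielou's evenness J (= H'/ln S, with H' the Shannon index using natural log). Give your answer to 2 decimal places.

0.32

Total N = 5+11+1+134 = 151, so the proportions are 0.0331, 0.0728, 0.0066, 0.8874 (working shown to 4 dp, full precision carried).
H' = −Σ pᵢ ln pᵢ = −((-0.1128) + (-0.1908) + (-0.0332) + (-0.1060)) = 0.4429.
With S = 4 species, ln S = 1.3863, so J = 0.4429/1.3863 = 0.3195, i.e. 0.32 to 2 decimal places.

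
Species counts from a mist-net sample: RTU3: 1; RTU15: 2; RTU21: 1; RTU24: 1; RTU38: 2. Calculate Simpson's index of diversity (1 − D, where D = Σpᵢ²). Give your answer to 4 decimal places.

0.7755

Total N = 1+2+1+1+2 = 7, so the proportions are 0.142857, 0.285714, 0.142857, 0.142857, 0.285714 (working shown to 6 dp, full precision carried).
D = 0.142857² + 0.285714² + 0.142857² + 0.142857² + 0.285714² = 0.020408 + 0.081633 + 0.020408 + 0.020408 + 0.081633 = 0.224490.
So 1 − D = 0.775510, i.e. 0.7755 to 4 decimal places.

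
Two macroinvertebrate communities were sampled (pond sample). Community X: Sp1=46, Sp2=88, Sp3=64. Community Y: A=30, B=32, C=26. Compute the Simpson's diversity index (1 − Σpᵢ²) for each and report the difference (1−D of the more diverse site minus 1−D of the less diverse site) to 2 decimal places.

Community X: N=198, proportions 0.23232, 0.44444, 0.32323, giving 1−D = 0.64402 (working shown to 5 dp, full precision carried).
Community Y: N=88, proportions 0.34091, 0.36364, 0.29545, giving 1−D = 0.66426.
Difference = |0.64402 − 0.66426| = 0.02024, i.e. 0.02 to 2 decimal places.

0.02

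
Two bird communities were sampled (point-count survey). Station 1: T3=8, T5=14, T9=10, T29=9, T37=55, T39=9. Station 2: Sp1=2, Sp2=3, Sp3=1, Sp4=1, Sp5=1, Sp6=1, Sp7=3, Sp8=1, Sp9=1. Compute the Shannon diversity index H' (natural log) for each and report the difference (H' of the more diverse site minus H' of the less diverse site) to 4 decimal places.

0.6206

Station 1: N=105, proportions 0.07619, 0.133333, 0.095238, 0.085714, 0.52381, 0.085714, giving H' = 1.448612 (working shown to 6 dp, full precision carried).
Station 2: N=14, proportions 0.142857, 0.214286, 0.071429, 0.071429, 0.071429, 0.071429, 0.214286, 0.071429, 0.071429, giving H' = 2.069202.
Difference = |1.448612 − 2.069202| = 0.620590, i.e. 0.6206 to 4 decimal places.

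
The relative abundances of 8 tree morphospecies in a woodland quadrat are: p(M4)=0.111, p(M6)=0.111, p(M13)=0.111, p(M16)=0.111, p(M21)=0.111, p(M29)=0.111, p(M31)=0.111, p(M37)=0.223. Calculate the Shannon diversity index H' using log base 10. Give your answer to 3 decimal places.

0.887

Each pᵢ log₁₀ pᵢ term (working shown to 5 dp, full precision carried): 0.111×(-0.95468)=-0.10597, 0.111×(-0.95468)=-0.10597, 0.111×(-0.95468)=-0.10597, 0.111×(-0.95468)=-0.10597, 0.111×(-0.95468)=-0.10597, 0.111×(-0.95468)=-0.10597, 0.111×(-0.95468)=-0.10597, 0.223×(-0.65170)=-0.14533.
Sum = -0.88711, so H' = 0.887.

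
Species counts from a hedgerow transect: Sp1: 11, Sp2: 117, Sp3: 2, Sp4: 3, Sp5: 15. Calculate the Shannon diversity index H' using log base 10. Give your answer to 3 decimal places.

0.325

Total N = 11+117+2+3+15 = 148, so the proportions are 0.07432, 0.79054, 0.01351, 0.02027, 0.10135 (working shown to 5 dp, full precision carried).
Each pᵢ log₁₀ pᵢ term: 0.07432×(-1.12887)=-0.08390, 0.79054×(-0.10208)=-0.08070, 0.01351×(-1.86923)=-0.02526, 0.02027×(-1.69314)=-0.03432, 0.10135×(-0.99417)=-0.10076.
Sum = -0.32494, so H' = 0.325.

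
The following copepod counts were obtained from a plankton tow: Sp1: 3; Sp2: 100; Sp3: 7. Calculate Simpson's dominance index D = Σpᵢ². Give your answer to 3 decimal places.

0.831

Total N = 3+100+7 = 110, so the proportions are 0.02727, 0.90909, 0.06364 (working shown to 5 dp, full precision carried).
D = 0.02727² + 0.90909² + 0.06364² = 0.00074 + 0.82645 + 0.00405 = 0.83124.
To 3 decimal places, D = 0.831.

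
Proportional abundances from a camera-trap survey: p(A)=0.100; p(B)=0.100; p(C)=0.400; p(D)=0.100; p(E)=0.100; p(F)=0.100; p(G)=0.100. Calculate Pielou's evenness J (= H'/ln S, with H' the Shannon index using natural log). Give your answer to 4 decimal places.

H' = −Σ pᵢ ln pᵢ = −((-0.230259) + (-0.230259) + (-0.366516) + (-0.230259) + (-0.230259) + (-0.230259) + (-0.230259)) = 1.748067 (working shown to 6 dp, full precision carried).
With S = 7 species, ln S = 1.945910, so J = 1.748067/1.945910 = 0.898329, i.e. 0.8983 to 4 decimal places.

0.8983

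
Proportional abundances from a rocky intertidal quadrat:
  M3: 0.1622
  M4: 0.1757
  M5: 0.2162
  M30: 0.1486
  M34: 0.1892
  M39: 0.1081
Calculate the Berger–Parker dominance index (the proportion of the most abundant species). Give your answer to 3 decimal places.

0.216

The largest proportion is 0.2162, i.e. d = 0.216 to 3 decimal places.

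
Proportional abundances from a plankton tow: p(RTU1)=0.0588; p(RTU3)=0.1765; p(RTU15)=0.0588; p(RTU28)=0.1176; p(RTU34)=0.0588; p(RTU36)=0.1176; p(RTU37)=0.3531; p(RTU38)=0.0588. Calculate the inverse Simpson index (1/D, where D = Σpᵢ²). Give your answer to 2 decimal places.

D = 0.0588² + 0.1765² + 0.0588² + 0.1176² + 0.0588² + 0.1176² + 0.3531² + 0.0588² = 0.003457 + 0.031152 + 0.003457 + 0.013830 + 0.003457 + 0.013830 + 0.124680 + 0.003457 = 0.197321 (working shown to 6 dp, full precision carried).
So 1/D = 5.0679, i.e. 5.07 to 2 decimal places.

5.07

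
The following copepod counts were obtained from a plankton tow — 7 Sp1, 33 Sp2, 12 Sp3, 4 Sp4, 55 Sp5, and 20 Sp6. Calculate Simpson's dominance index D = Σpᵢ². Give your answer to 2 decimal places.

0.28

Total N = 7+33+12+4+55+20 = 131, so the proportions are 0.0534, 0.2519, 0.0916, 0.0305, 0.4198, 0.1527 (working shown to 4 dp, full precision carried).
D = 0.0534² + 0.2519² + 0.0916² + 0.0305² + 0.4198² + 0.1527² = 0.0029 + 0.0635 + 0.0084 + 0.0009 + 0.1763 + 0.0233 = 0.2752.
To 2 decimal places, D = 0.28.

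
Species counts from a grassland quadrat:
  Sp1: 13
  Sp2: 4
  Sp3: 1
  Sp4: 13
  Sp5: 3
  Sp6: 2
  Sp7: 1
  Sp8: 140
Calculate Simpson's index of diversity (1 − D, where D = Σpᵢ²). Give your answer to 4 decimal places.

0.3626

Total N = 13+4+1+13+3+2+1+140 = 177, so the proportions are 0.073446, 0.022599, 0.00565, 0.073446, 0.016949, 0.011299, 0.00565, 0.79096 (working shown to 6 dp, full precision carried).
D = 0.073446² + 0.022599² + 0.00565² + 0.073446² + 0.016949² + 0.011299² + 0.00565² + 0.79096² = 0.005394 + 0.000511 + 0.000032 + 0.005394 + 0.000287 + 0.000128 + 0.000032 + 0.625618 = 0.637397.
So 1 − D = 0.362603, i.e. 0.3626 to 4 decimal places.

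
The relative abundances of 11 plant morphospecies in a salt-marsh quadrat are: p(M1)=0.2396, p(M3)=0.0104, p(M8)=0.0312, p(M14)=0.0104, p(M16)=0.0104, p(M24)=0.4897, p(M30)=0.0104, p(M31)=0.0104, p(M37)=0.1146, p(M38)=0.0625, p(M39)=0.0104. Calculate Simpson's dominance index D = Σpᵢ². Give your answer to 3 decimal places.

D = 0.2396² + 0.0104² + 0.0312² + 0.0104² + 0.0104² + 0.4897² + 0.0104² + 0.0104² + 0.1146² + 0.0625² + 0.0104² = 0.05741 + 0.00011 + 0.00097 + 0.00011 + 0.00011 + 0.23981 + 0.00011 + 0.00011 + 0.01313 + 0.00391 + 0.00011 = 0.31588 (working shown to 5 dp, full precision carried).
To 3 decimal places, D = 0.316.

0.316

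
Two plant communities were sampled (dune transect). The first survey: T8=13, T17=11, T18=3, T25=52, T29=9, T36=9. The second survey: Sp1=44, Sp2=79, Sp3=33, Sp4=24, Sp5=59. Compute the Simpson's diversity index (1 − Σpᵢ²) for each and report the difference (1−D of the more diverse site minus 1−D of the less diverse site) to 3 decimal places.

The first survey: N=97, proportions 0.13402, 0.1134, 0.03093, 0.53608, 0.09278, 0.09278, giving 1−D = 0.66362 (working shown to 5 dp, full precision carried).
The second survey: N=239, proportions 0.1841, 0.33054, 0.13808, 0.10042, 0.24686, giving 1−D = 0.76676.
Difference = |0.66362 − 0.76676| = 0.10314, i.e. 0.103 to 3 decimal places.

0.103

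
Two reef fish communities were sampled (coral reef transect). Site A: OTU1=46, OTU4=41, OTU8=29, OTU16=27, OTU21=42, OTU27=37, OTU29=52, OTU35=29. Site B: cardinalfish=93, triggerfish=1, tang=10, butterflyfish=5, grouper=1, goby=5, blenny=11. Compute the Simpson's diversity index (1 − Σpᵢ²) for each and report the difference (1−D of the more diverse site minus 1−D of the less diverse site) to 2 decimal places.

0.43

Site A: N=303, proportions 0.1518, 0.1353, 0.0957, 0.0891, 0.1386, 0.1221, 0.1716, 0.0957, giving 1−D = 0.8688 (working shown to 4 dp, full precision carried).
Site B: N=126, proportions 0.7381, 0.0079, 0.0794, 0.0397, 0.0079, 0.0397, 0.0873, giving 1−D = 0.4380.
Difference = |0.8688 − 0.4380| = 0.4308, i.e. 0.43 to 2 decimal places.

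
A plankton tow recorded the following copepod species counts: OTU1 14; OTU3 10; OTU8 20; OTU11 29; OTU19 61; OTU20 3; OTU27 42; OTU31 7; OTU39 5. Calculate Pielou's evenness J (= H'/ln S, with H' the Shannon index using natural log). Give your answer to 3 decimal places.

0.841

Total N = 14+10+20+29+61+3+42+7+5 = 191, so the proportions are 0.0733, 0.05236, 0.10471, 0.15183, 0.31937, 0.01571, 0.2199, 0.03665, 0.02618 (working shown to 5 dp, full precision carried).
H' = −Σ pᵢ ln pᵢ = −((-0.19154) + (-0.15443) + (-0.23629) + (-0.28620) + (-0.36453) + (-0.06524) + (-0.33305) + (-0.12118) + (-0.09536)) = 1.84783.
With S = 9 species, ln S = 2.19722, so J = 1.84783/2.19722 = 0.84098, i.e. 0.841 to 3 decimal places.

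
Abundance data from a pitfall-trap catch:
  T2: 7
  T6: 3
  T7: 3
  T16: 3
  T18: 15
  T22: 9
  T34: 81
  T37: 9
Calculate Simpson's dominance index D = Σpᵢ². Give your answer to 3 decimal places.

Total N = 7+3+3+3+15+9+81+9 = 130, so the proportions are 0.05385, 0.02308, 0.02308, 0.02308, 0.11538, 0.06923, 0.62308, 0.06923 (working shown to 5 dp, full precision carried).
D = 0.05385² + 0.02308² + 0.02308² + 0.02308² + 0.11538² + 0.06923² + 0.62308² + 0.06923² = 0.00290 + 0.00053 + 0.00053 + 0.00053 + 0.01331 + 0.00479 + 0.38822 + 0.00479 = 0.41562.
To 3 decimal places, D = 0.416.

0.416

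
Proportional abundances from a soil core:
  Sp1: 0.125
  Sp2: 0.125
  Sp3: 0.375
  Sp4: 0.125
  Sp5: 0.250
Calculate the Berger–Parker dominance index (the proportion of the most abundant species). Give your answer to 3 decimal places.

The largest proportion is 0.375, i.e. d = 0.375 to 3 decimal places.

0.375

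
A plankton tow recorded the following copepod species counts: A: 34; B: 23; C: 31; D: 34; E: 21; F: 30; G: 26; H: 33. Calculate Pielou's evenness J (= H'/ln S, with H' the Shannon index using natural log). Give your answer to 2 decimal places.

Total N = 34+23+31+34+21+30+26+33 = 232, so the proportions are 0.1466, 0.0991, 0.1336, 0.1466, 0.0905, 0.1293, 0.1121, 0.1422 (working shown to 4 dp, full precision carried).
H' = −Σ pᵢ ln pᵢ = −((-0.2814) + (-0.2291) + (-0.2689) + (-0.2814) + (-0.2174) + (-0.2645) + (-0.2453) + (-0.2774)) = 2.0656.
With S = 8 species, ln S = 2.0794, so J = 2.0656/2.0794 = 0.9933, i.e. 0.99 to 2 decimal places.

0.99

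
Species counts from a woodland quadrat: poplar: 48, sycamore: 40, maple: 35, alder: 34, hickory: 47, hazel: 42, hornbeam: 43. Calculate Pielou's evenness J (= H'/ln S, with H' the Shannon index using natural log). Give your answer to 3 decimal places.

0.996

Total N = 48+40+35+34+47+42+43 = 289, so the proportions are 0.16609, 0.13841, 0.12111, 0.11765, 0.16263, 0.14533, 0.14879 (working shown to 5 dp, full precision carried).
H' = −Σ pᵢ ln pᵢ = −((-0.29817) + (-0.27371) + (-0.25567) + (-0.25177) + (-0.29538) + (-0.28030) + (-0.28348)) = 1.93848.
With S = 7 species, ln S = 1.94591, so J = 1.93848/1.94591 = 0.99618, i.e. 0.996 to 3 decimal places.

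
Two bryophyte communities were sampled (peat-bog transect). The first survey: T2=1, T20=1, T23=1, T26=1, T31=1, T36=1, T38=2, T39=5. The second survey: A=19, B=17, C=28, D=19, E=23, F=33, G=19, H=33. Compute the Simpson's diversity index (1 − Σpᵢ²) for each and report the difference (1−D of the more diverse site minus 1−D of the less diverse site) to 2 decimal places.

The first survey: N=13, proportions 0.0769, 0.0769, 0.0769, 0.0769, 0.0769, 0.0769, 0.1538, 0.3846, giving 1−D = 0.7929 (working shown to 4 dp, full precision carried).
The second survey: N=191, proportions 0.0995, 0.089, 0.1466, 0.0995, 0.1204, 0.1728, 0.0995, 0.1728, giving 1−D = 0.8667.
Difference = |0.7929 − 0.8667| = 0.0738, i.e. 0.07 to 2 decimal places.

0.07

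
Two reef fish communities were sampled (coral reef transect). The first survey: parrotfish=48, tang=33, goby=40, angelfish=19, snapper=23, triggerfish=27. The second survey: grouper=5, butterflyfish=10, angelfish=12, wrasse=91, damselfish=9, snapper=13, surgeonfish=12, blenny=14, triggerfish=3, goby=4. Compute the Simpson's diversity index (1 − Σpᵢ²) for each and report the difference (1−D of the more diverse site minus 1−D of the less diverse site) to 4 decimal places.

The first survey: N=190, proportions 0.252632, 0.173684, 0.210526, 0.1, 0.121053, 0.142105, giving 1−D = 0.816842 (working shown to 6 dp, full precision carried).
The second survey: N=173, proportions 0.028902, 0.057803, 0.069364, 0.526012, 0.052023, 0.075145, 0.069364, 0.080925, 0.017341, 0.023121, giving 1−D = 0.693775.
Difference = |0.816842 − 0.693775| = 0.123067, i.e. 0.1231 to 4 decimal places.

0.1231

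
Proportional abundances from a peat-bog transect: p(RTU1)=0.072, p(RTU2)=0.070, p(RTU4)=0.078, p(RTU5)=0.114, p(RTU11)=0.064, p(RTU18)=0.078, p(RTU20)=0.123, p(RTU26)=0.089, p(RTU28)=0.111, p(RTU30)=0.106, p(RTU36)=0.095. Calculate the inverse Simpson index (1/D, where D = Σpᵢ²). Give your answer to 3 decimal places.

10.529

D = 0.072² + 0.07² + 0.078² + 0.114² + 0.064² + 0.078² + 0.123² + 0.089² + 0.111² + 0.106² + 0.095² = 0.00518400 + 0.00490000 + 0.00608400 + 0.01299600 + 0.00409600 + 0.00608400 + 0.01512900 + 0.00792100 + 0.01232100 + 0.01123600 + 0.00902500 = 0.09497600 (working shown to 8 dp, full precision carried).
So 1/D = 10.52898, i.e. 10.529 to 3 decimal places.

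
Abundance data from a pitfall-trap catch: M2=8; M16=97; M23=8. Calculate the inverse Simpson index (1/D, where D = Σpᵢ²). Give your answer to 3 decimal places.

1.339

Total N = 8+97+8 = 113, so the proportions are 0.070796, 0.858407, 0.070796 (working shown to 6 dp, full precision carried).
D = 0.070796² + 0.858407² + 0.070796² = 0.005012 + 0.736863 + 0.005012 = 0.746887.
So 1/D = 1.33889, i.e. 1.339 to 3 decimal places.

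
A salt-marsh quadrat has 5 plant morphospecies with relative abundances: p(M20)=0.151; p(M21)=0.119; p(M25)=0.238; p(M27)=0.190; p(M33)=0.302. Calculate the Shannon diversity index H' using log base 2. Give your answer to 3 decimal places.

Each pᵢ log₂ pᵢ term (working shown to 5 dp, full precision carried): 0.151×(-2.72738)=-0.41183, 0.119×(-3.07097)=-0.36545, 0.238×(-2.07097)=-0.49289, 0.19×(-2.39593)=-0.45523, 0.302×(-1.72738)=-0.52167.
Sum = -2.24706, so H' = 2.247.

2.247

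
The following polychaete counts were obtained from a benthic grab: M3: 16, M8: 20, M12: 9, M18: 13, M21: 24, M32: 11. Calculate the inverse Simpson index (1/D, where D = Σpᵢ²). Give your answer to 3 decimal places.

Total N = 16+20+9+13+24+11 = 93, so the proportions are 0.172043, 0.2150538, 0.0967742, 0.1397849, 0.2580645, 0.1182796 (working shown to 7 dp, full precision carried).
D = 0.172043² + 0.2150538² + 0.0967742² + 0.1397849² + 0.2580645² + 0.1182796² = 0.0295988 + 0.0462481 + 0.0093652 + 0.0195398 + 0.0665973 + 0.0139901 = 0.1853393.
So 1/D = 5.39551, i.e. 5.396 to 3 decimal places.

5.396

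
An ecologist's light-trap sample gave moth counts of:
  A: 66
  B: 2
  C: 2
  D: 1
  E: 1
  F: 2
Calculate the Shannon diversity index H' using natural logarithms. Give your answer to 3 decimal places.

Total N = 66+2+2+1+1+2 = 74, so the proportions are 0.89189, 0.02703, 0.02703, 0.01351, 0.01351, 0.02703 (working shown to 5 dp, full precision carried).
Each pᵢ ln pᵢ term: 0.89189×(-0.11441)=-0.10204, 0.02703×(-3.61092)=-0.09759, 0.02703×(-3.61092)=-0.09759, 0.01351×(-4.30407)=-0.05816, 0.01351×(-4.30407)=-0.05816, 0.02703×(-3.61092)=-0.09759.
Sum = -0.51114, so H' = 0.511.

0.511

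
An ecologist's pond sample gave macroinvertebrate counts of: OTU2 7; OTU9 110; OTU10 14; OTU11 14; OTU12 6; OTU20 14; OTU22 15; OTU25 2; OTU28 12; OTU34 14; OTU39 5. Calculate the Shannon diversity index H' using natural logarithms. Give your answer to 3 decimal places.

1.751

Total N = 7+110+14+14+6+14+15+2+12+14+5 = 213, so the proportions are 0.03286, 0.51643, 0.06573, 0.06573, 0.02817, 0.06573, 0.07042, 0.00939, 0.05634, 0.06573, 0.02347 (working shown to 5 dp, full precision carried).
Each pᵢ ln pᵢ term: 0.03286×(-3.41538)=-0.11224, 0.51643×(-0.66081)=-0.34126, 0.06573×(-2.72223)=-0.17893, 0.06573×(-2.72223)=-0.17893, 0.02817×(-3.56953)=-0.10055, 0.06573×(-2.72223)=-0.17893, 0.07042×(-2.65324)=-0.18685, 0.00939×(-4.66814)=-0.04383, 0.05634×(-2.87639)=-0.16205, 0.06573×(-2.72223)=-0.17893, 0.02347×(-3.75185)=-0.08807.
Sum = -1.75056, so H' = 1.751.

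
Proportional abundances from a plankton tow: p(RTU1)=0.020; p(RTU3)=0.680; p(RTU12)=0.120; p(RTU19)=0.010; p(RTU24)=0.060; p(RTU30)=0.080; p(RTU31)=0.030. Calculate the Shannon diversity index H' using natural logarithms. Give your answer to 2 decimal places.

Each pᵢ ln pᵢ term (working shown to 4 dp, full precision carried): 0.02×(-3.9120)=-0.0782, 0.68×(-0.3857)=-0.2623, 0.12×(-2.1203)=-0.2544, 0.01×(-4.6052)=-0.0461, 0.06×(-2.8134)=-0.1688, 0.08×(-2.5257)=-0.2021, 0.03×(-3.5066)=-0.1052.
Sum = -1.1170, so H' = 1.12.

1.12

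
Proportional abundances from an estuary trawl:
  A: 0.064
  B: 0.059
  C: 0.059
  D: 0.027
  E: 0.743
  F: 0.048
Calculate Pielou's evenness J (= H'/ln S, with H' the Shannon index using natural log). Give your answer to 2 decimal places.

0.54

H' = −Σ pᵢ ln pᵢ = −((-0.1759) + (-0.1670) + (-0.1670) + (-0.0975) + (-0.2207) + (-0.1458)) = 0.9739 (working shown to 4 dp, full precision carried).
With S = 6 species, ln S = 1.7918, so J = 0.9739/1.7918 = 0.5435, i.e. 0.54 to 2 decimal places.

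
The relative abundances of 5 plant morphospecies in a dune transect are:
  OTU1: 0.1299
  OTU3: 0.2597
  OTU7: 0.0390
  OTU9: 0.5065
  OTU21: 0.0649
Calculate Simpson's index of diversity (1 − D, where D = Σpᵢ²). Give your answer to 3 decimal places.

D = 0.1299² + 0.2597² + 0.039² + 0.5065² + 0.0649² = 0.01687 + 0.06744 + 0.00152 + 0.25654 + 0.00421 = 0.34659 (working shown to 5 dp, full precision carried).
So 1 − D = 0.65341, i.e. 0.653 to 3 decimal places.

0.653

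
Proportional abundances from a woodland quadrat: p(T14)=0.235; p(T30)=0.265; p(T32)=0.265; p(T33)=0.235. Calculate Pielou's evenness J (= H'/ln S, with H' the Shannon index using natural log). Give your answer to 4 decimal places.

H' = −Σ pᵢ ln pᵢ = −((-0.340320) + (-0.351927) + (-0.351927) + (-0.340320)) = 1.384493 (working shown to 6 dp, full precision carried).
With S = 4 species, ln S = 1.386294, so J = 1.384493/1.386294 = 0.998701, i.e. 0.9987 to 4 decimal places.

0.9987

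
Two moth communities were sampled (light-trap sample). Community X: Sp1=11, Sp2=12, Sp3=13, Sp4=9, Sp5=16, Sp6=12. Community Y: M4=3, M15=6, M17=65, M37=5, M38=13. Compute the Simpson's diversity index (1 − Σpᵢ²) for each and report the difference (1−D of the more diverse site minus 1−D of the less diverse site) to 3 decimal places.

Community X: N=73, proportions 0.15068, 0.16438, 0.17808, 0.12329, 0.21918, 0.16438, giving 1−D = 0.82830 (working shown to 5 dp, full precision carried).
Community Y: N=92, proportions 0.03261, 0.06522, 0.70652, 0.05435, 0.1413, giving 1−D = 0.47259.
Difference = |0.82830 − 0.47259| = 0.35571, i.e. 0.356 to 3 decimal places.

0.356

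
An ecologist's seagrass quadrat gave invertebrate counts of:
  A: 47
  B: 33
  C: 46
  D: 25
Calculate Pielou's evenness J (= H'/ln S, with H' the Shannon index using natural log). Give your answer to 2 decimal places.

0.98

Total N = 47+33+46+25 = 151, so the proportions are 0.3113, 0.2185, 0.3046, 0.1656 (working shown to 4 dp, full precision carried).
H' = −Σ pᵢ ln pᵢ = −((-0.3633) + (-0.3324) + (-0.3621) + (-0.2977)) = 1.3555.
With S = 4 species, ln S = 1.3863, so J = 1.3555/1.3863 = 0.9778, i.e. 0.98 to 2 decimal places.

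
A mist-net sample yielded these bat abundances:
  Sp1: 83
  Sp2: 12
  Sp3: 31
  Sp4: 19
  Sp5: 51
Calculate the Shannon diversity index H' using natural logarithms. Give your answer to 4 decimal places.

1.4031

Total N = 83+12+31+19+51 = 196, so the proportions are 0.423469, 0.061224, 0.158163, 0.096939, 0.260204 (working shown to 6 dp, full precision carried).
Each pᵢ ln pᵢ term: 0.423469×(-0.859274)=-0.363876, 0.061224×(-2.793208)=-0.171013, 0.158163×(-1.844127)=-0.291673, 0.096939×(-2.333676)=-0.226224, 0.260204×(-1.346289)=-0.350310.
Sum = -1.403096, so H' = 1.4031.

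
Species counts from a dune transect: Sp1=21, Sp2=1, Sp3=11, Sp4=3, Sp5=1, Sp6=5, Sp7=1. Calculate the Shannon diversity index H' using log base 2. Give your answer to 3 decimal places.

Total N = 21+1+11+3+1+5+1 = 43, so the proportions are 0.48837, 0.02326, 0.25581, 0.06977, 0.02326, 0.11628, 0.02326 (working shown to 5 dp, full precision carried).
Each pᵢ log₂ pᵢ term: 0.48837×(-1.03395)=-0.50495, 0.02326×(-5.42626)=-0.12619, 0.25581×(-1.96683)=-0.50314, 0.06977×(-3.84130)=-0.26800, 0.02326×(-5.42626)=-0.12619, 0.11628×(-3.10434)=-0.36097, 0.02326×(-5.42626)=-0.12619.
Sum = -2.01564, so H' = 2.016.

2.016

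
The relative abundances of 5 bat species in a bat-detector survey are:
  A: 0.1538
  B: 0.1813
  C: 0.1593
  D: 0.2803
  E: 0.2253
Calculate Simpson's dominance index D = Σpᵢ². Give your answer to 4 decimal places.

D = 0.1538² + 0.1813² + 0.1593² + 0.2803² + 0.2253² = 0.023654 + 0.032870 + 0.025376 + 0.078568 + 0.050760 = 0.211229 (working shown to 6 dp, full precision carried).
To 4 decimal places, D = 0.2112.

0.2112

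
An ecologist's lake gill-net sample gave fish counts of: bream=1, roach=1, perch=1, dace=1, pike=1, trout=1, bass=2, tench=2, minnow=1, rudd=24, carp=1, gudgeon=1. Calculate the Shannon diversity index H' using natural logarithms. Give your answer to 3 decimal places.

Total N = 1+1+1+1+1+1+2+2+1+24+1+1 = 37, so the proportions are 0.02703, 0.02703, 0.02703, 0.02703, 0.02703, 0.02703, 0.05405, 0.05405, 0.02703, 0.64865, 0.02703, 0.02703 (working shown to 5 dp, full precision carried).
Each pᵢ ln pᵢ term: 0.02703×(-3.61092)=-0.09759, 0.02703×(-3.61092)=-0.09759, 0.02703×(-3.61092)=-0.09759, 0.02703×(-3.61092)=-0.09759, 0.02703×(-3.61092)=-0.09759, 0.02703×(-3.61092)=-0.09759, 0.05405×(-2.91777)=-0.15772, 0.05405×(-2.91777)=-0.15772, 0.02703×(-3.61092)=-0.09759, 0.64865×(-0.43286)=-0.28078, 0.02703×(-3.61092)=-0.09759, 0.02703×(-3.61092)=-0.09759.
Sum = -1.47454, so H' = 1.475.

1.475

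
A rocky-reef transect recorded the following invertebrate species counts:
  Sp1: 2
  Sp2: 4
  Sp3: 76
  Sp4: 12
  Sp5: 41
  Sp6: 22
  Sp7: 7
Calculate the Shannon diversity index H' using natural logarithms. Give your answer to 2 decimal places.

1.44

Total N = 2+4+76+12+41+22+7 = 164, so the proportions are 0.0122, 0.0244, 0.4634, 0.0732, 0.25, 0.1341, 0.0427 (working shown to 4 dp, full precision carried).
Each pᵢ ln pᵢ term: 0.0122×(-4.4067)=-0.0537, 0.0244×(-3.7136)=-0.0906, 0.4634×(-0.7691)=-0.3564, 0.0732×(-2.6150)=-0.1913, 0.25×(-1.3863)=-0.3466, 0.1341×(-2.0088)=-0.2695, 0.0427×(-3.1540)=-0.1346.
Sum = -1.4428, so H' = 1.44.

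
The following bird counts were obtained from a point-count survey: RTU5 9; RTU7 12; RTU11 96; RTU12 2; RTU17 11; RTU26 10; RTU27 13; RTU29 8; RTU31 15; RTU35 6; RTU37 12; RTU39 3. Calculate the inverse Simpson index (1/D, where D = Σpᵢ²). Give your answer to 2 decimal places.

3.76

Total N = 9+12+96+2+11+10+13+8+15+6+12+3 = 197, so the proportions are 0.045685, 0.060914, 0.48731, 0.010152, 0.055838, 0.050761, 0.06599, 0.040609, 0.076142, 0.030457, 0.060914, 0.015228 (working shown to 6 dp, full precision carried).
D = 0.045685² + 0.060914² + 0.48731² + 0.010152² + 0.055838² + 0.050761² + 0.06599² + 0.040609² + 0.076142² + 0.030457² + 0.060914² + 0.015228² = 0.002087 + 0.003710 + 0.237471 + 0.000103 + 0.003118 + 0.002577 + 0.004355 + 0.001649 + 0.005798 + 0.000928 + 0.003710 + 0.000232 = 0.265737.
So 1/D = 3.7631, i.e. 3.76 to 2 decimal places.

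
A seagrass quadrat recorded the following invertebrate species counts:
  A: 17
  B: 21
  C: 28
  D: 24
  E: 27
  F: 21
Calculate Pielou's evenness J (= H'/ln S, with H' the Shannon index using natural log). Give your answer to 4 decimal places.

0.9923

Total N = 17+21+28+24+27+21 = 138, so the proportions are 0.123188, 0.152174, 0.202899, 0.173913, 0.195652, 0.152174 (working shown to 6 dp, full precision carried).
H' = −Σ pᵢ ln pᵢ = −((-0.257961) + (-0.286503) + (-0.323633) + (-0.304209) + (-0.319190) + (-0.286503)) = 1.777999.
With S = 6 species, ln S = 1.791759, so J = 1.777999/1.791759 = 0.992320, i.e. 0.9923 to 4 decimal places.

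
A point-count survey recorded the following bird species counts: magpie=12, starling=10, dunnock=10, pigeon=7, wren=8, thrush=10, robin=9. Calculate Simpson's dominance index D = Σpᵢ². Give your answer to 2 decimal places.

Total N = 12+10+10+7+8+10+9 = 66, so the proportions are 0.1818, 0.1515, 0.1515, 0.1061, 0.1212, 0.1515, 0.1364 (working shown to 4 dp, full precision carried).
D = 0.1818² + 0.1515² + 0.1515² + 0.1061² + 0.1212² + 0.1515² + 0.1364² = 0.0331 + 0.0230 + 0.0230 + 0.0112 + 0.0147 + 0.0230 + 0.0186 = 0.1465.
To 2 decimal places, D = 0.15.

0.15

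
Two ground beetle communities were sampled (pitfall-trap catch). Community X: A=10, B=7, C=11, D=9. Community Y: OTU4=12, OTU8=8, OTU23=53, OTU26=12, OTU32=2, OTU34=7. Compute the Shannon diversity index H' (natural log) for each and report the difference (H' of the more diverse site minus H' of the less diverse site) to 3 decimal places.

0.039

Community X: N=37, proportions 0.27027, 0.18919, 0.2973, 0.24324, giving H' = 1.37310 (working shown to 5 dp, full precision carried).
Community Y: N=94, proportions 0.12766, 0.08511, 0.56383, 0.12766, 0.02128, 0.07447, giving H' = 1.33365.
Difference = |1.37310 − 1.33365| = 0.03945, i.e. 0.039 to 3 decimal places.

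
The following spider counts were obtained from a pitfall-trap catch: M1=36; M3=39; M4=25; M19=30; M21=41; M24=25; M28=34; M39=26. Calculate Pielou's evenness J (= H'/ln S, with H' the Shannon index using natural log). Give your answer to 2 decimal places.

0.99

Total N = 36+39+25+30+41+25+34+26 = 256, so the proportions are 0.1406, 0.1523, 0.0977, 0.1172, 0.1602, 0.0977, 0.1328, 0.1016 (working shown to 4 dp, full precision carried).
H' = −Σ pᵢ ln pᵢ = −((-0.2759) + (-0.2867) + (-0.2272) + (-0.2512) + (-0.2933) + (-0.2272) + (-0.2681) + (-0.2323)) = 2.0619.
With S = 8 species, ln S = 2.0794, so J = 2.0619/2.0794 = 0.9915, i.e. 0.99 to 2 decimal places.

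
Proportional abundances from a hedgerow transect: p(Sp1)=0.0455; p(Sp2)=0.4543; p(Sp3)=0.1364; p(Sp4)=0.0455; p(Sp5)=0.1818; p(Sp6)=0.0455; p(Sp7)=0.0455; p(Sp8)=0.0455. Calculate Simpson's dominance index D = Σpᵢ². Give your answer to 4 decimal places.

D = 0.0455² + 0.4543² + 0.1364² + 0.0455² + 0.1818² + 0.0455² + 0.0455² + 0.0455² = 0.002070 + 0.206388 + 0.018605 + 0.002070 + 0.033051 + 0.002070 + 0.002070 + 0.002070 = 0.268396 (working shown to 6 dp, full precision carried).
To 4 decimal places, D = 0.2684.

0.2684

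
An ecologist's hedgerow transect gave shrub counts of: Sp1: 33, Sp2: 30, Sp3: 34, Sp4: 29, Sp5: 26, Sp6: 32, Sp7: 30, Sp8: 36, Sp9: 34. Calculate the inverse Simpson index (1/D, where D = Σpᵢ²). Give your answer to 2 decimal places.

Total N = 33+30+34+29+26+32+30+36+34 = 284, so the proportions are 0.116197, 0.105634, 0.119718, 0.102113, 0.091549, 0.112676, 0.105634, 0.126761, 0.119718 (working shown to 6 dp, full precision carried).
D = 0.116197² + 0.105634² + 0.119718² + 0.102113² + 0.091549² + 0.112676² + 0.105634² + 0.126761² + 0.119718² = 0.013502 + 0.011159 + 0.014332 + 0.010427 + 0.008381 + 0.012696 + 0.011159 + 0.016068 + 0.014332 = 0.112056.
So 1/D = 8.9241, i.e. 8.92 to 2 decimal places.

8.92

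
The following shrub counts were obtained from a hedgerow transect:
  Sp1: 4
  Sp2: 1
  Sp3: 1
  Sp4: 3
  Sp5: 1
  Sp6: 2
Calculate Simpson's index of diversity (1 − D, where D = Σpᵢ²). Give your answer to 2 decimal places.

Total N = 4+1+1+3+1+2 = 12, so the proportions are 0.3333, 0.0833, 0.0833, 0.25, 0.0833, 0.1667 (working shown to 4 dp, full precision carried).
D = 0.3333² + 0.0833² + 0.0833² + 0.25² + 0.0833² + 0.1667² = 0.1111 + 0.0069 + 0.0069 + 0.0625 + 0.0069 + 0.0278 = 0.2222.
So 1 − D = 0.7778, i.e. 0.78 to 2 decimal places.

0.78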